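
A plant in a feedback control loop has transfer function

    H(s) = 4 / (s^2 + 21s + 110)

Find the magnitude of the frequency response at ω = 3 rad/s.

|H(j3)| ≈ 0.03360

Substitute s = j3: numerator = 4, denominator = 101 + j63.
|H(j3)| = |4| / |101 + j63| = 4 / 119.04 ≈ 0.03360.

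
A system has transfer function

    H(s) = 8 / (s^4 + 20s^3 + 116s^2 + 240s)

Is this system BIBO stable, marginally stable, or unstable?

The denominator s^4 + 20s^3 + 116s^2 + 240s factors as s(s + 12)(s^2 + 8s + 20), giving poles at s = 0, -12, -4 ± 2j.
Since the simple pole(s) at s = 0 lie on the jω-axis with none in the right half-plane, the system is marginally stable.

marginally stable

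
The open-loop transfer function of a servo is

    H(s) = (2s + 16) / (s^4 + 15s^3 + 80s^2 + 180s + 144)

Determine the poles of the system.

s = -4, -2, -6, -3

The poles are the roots of the denominator s^4 + 15s^3 + 80s^2 + 180s + 144 = 0.
Trying s = -4: the polynomial evaluates to 0, so (s + 4) is a factor.
Dividing out leaves s^3 + 11s^2 + 36s + 36 = 0.
This factors further as (s + 2)(s + 6)(s + 3) = 0.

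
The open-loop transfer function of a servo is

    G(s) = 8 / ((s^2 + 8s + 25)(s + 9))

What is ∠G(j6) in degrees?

∠G(j6) ≈ -136.6°

At s = j6: numerator = 8, denominator = -387 + j366.
∠G = ∠num − ∠den = 0° − (136.60°) = -136.6°.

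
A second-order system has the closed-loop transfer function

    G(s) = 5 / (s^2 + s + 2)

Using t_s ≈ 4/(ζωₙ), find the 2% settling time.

t_s ≈ 8 s

Comparing s^2 + s + 2 to s^2 + 2ζωₙs + ωₙ²: ωₙ = √2 ≈ 1.414 rad/s and ζ = 1/(2·√2) ≈ 0.3536.
ζωₙ = 1/2 = 0.5, so t_s ≈ 4/(ζωₙ) = 4/0.5 = 8 s.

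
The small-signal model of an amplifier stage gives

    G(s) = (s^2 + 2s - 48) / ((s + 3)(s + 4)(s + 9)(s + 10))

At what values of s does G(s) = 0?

s = 6, -8

Set the numerator to zero: s^2 + 2s - 48 = 0.
Factoring: (s - 6)(s + 8) = 0.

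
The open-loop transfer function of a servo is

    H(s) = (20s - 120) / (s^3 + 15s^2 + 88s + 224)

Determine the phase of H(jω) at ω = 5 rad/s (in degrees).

∠H(j5) ≈ 24.58°

At s = j5: numerator = -120 + j100, denominator = -151 + j315.
∠H = ∠num − ∠den = 140.19° − (115.61°) = 24.58°.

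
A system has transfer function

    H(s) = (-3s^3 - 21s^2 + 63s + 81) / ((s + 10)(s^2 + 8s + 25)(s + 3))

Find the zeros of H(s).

s = -1, 3, -9

Set the numerator to zero: -3s^3 - 21s^2 + 63s + 81 = 0, i.e. -3·(s^3 + 7s^2 - 21s - 27) = 0.
Factoring: (s + 1)(s - 3)(s + 9) = 0.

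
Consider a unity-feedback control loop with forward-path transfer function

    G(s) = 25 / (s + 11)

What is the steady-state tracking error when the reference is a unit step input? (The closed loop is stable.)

e_ss = 0.3056

G(s) has no poles at the origin.
This is a Type 0 system. Kp = lim_{s→0} G(s) = 25/11.
e_ss = 1/(1 + Kp) = 1/(1 + 25/11) = 11/36 ≈ 0.3056.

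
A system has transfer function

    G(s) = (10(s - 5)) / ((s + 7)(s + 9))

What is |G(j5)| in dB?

|G(j5)|_dB ≈ -1.96 dB

Substitute s = j5: numerator = -50 + j50, denominator = 38 + j80.
|G(j5)| = |-50 + j50| / |38 + j80| = 70.711 / 88.566 ≈ 0.7984.
In decibels: 20·log₁₀(0.7984) ≈ -1.96 dB.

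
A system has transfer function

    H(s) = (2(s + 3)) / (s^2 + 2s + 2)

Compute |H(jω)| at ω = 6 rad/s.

|H(j6)| ≈ 0.3721

Substitute s = j6: numerator = 6 + j12, denominator = -34 + j12.
|H(j6)| = |6 + j12| / |-34 + j12| = 13.416 / 36.056 ≈ 0.3721.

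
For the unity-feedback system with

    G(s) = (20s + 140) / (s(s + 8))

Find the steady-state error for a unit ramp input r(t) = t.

G(s) has one pole at the origin.
This is a Type 1 system. Kv = lim_{s→0} s·G(s) = 140/8 = 35/2.
e_ss = 1/Kv = 1/(35/2) = 2/35 ≈ 0.05714.

e_ss = 0.05714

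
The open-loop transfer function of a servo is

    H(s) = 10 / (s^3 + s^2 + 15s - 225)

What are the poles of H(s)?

The poles are the roots of the denominator s^3 + s^2 + 15s - 225 = 0.
Trying s = 5: the polynomial evaluates to 0, so (s - 5) is a factor.
Dividing out leaves s^2 + 6s + 45 = 0.
The quadratic formula then gives s = -3 ± 6j.

s = 5, -3 + 6j, -3 - 6j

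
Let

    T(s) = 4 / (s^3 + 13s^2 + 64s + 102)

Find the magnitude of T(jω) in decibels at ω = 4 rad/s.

Substitute s = j4: numerator = 4, denominator = -106 + j192.
|T(j4)| = |4| / |-106 + j192| = 4 / 219.32 ≈ 0.01824.
In decibels: 20·log₁₀(0.01824) ≈ -34.8 dB.

|T(j4)|_dB ≈ -34.8 dB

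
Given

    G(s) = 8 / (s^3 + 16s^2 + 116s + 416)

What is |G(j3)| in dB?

Substitute s = j3: numerator = 8, denominator = 272 + j321.
|G(j3)| = |8| / |272 + j321| = 8 / 420.74 ≈ 0.01901.
In decibels: 20·log₁₀(0.01901) ≈ -34.4 dB.

|G(j3)|_dB ≈ -34.4 dB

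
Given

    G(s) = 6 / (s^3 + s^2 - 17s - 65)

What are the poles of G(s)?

s = -3 + 2j, -3 - 2j, 5

The poles are the roots of the denominator s^3 + s^2 - 17s - 65 = 0.
Trying s = 5: the polynomial evaluates to 0, so (s - 5) is a factor.
Dividing out leaves s^2 + 6s + 13 = 0.
The quadratic formula then gives s = -3 ± 2j.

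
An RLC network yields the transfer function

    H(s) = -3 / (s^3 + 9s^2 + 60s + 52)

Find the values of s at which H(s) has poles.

The poles are the roots of the denominator s^3 + 9s^2 + 60s + 52 = 0.
Trying s = -1: the polynomial evaluates to 0, so (s + 1) is a factor.
Dividing out leaves s^2 + 8s + 52 = 0.
The quadratic formula then gives s = -4 ± 6j.

s = -4 ± 6j, -1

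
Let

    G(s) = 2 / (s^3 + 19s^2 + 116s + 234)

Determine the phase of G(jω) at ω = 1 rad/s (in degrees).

∠G(j1) ≈ -28.14°

At s = j1: numerator = 2, denominator = 215 + j115.
∠G = ∠num − ∠den = 0° − (28.142°) = -28.14°.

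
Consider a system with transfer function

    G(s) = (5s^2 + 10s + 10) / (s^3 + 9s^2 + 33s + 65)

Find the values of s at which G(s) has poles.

The poles are the roots of the denominator s^3 + 9s^2 + 33s + 65 = 0.
Trying s = -5: the polynomial evaluates to 0, so (s + 5) is a factor.
Dividing out leaves s^2 + 4s + 13 = 0.
The quadratic formula then gives s = -2 ± 3j.

s = -5, -2 ± 3j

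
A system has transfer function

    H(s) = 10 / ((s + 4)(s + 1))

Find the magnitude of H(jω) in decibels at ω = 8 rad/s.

Substitute s = j8: numerator = 10, denominator = -60 + j40.
|H(j8)| = |10| / |-60 + j40| = 10 / 72.111 ≈ 0.1387.
In decibels: 20·log₁₀(0.1387) ≈ -17.2 dB.

|H(j8)|_dB ≈ -17.2 dB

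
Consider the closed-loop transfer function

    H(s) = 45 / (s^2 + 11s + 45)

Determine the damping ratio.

ζ ≈ 0.8199

Compare the denominator to the standard form s^2 + 2ζωₙs + ωₙ².
ωₙ² = 45, so ωₙ = √45 ≈ 6.708 rad/s.
2ζωₙ = 11, so ζ = 11/(2·√45) ≈ 0.8199.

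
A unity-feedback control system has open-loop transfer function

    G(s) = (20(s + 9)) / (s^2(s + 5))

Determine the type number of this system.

Type 2

The denominator has 2 factors of s at the origin (free integrators), so this is a Type 2 system.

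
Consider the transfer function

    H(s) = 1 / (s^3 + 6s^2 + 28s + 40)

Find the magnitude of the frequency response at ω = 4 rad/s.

|H(j4)| ≈ 0.01356

Substitute s = j4: numerator = 1, denominator = -56 + j48.
|H(j4)| = |1| / |-56 + j48| = 1 / 73.756 ≈ 0.01356.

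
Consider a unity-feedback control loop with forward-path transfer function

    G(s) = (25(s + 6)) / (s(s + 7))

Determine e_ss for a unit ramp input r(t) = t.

e_ss = 0.04667

G(s) has one pole at the origin.
This is a Type 1 system. Kv = lim_{s→0} s·G(s) = 150/7.
e_ss = 1/Kv = 1/(150/7) = 7/150 ≈ 0.04667.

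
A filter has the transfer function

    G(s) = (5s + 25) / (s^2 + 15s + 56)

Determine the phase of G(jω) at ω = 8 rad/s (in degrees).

∠G(j8) ≈ -35.82°

At s = j8: numerator = 25 + j40, denominator = -8 + j120.
∠G = ∠num − ∠den = 57.995° − (93.814°) = -35.82°.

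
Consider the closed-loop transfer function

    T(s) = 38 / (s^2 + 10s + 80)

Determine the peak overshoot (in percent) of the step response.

Comparing s^2 + 10s + 80 to s^2 + 2ζωₙs + ωₙ²: ωₙ = √80 ≈ 8.944 rad/s and ζ = 10/(2·√80) ≈ 0.5590.
%OS = 100·exp(−πζ/√(1−ζ²)) = 100·exp(−π·0.5590/√(1−0.5590²)) ≈ 12.0%.

%OS ≈ 12.0%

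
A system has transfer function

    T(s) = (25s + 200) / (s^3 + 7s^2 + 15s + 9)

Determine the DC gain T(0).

T(0) = 200/9 ≈ 22.22

Set s = 0: T(0) = (200) / (9) = 200/9.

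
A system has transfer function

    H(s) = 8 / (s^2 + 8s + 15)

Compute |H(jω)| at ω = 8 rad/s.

|H(j8)| ≈ 0.09925

Substitute s = j8: numerator = 8, denominator = -49 + j64.
|H(j8)| = |8| / |-49 + j64| = 8 / 80.604 ≈ 0.09925.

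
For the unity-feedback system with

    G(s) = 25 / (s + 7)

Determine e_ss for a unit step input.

e_ss = 0.2188

G(s) has no poles at the origin.
This is a Type 0 system. Kp = lim_{s→0} G(s) = 25/7.
e_ss = 1/(1 + Kp) = 1/(1 + 25/7) = 7/32 ≈ 0.2188.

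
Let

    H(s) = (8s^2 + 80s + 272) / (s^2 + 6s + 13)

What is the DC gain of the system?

Set s = 0: H(0) = (272) / (13) = 272/13.

H(0) = 272/13 ≈ 20.92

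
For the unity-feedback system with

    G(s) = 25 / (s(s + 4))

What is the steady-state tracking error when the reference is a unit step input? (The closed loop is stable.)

e_ss = 0

G(s) has one pole at the origin.
This is a Type 1 system; for a step input the steady-state error is zero.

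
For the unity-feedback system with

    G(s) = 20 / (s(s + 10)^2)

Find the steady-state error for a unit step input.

G(s) has one pole at the origin.
This is a Type 1 system; for a step input the steady-state error is zero.

e_ss = 0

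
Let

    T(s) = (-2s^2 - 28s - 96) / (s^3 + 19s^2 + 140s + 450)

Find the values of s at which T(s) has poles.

The poles are the roots of the denominator s^3 + 19s^2 + 140s + 450 = 0.
Trying s = -9: the polynomial evaluates to 0, so (s + 9) is a factor.
Dividing out leaves s^2 + 10s + 50 = 0.
The quadratic formula then gives s = -5 ± 5j.

s = -5 ± 5j, -9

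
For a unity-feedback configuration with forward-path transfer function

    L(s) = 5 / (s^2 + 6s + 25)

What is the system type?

Type 0

The denominator has no factor of s at the origin — no free integrator — so this is a Type 0 system.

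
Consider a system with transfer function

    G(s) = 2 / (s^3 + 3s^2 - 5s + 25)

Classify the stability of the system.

The denominator s^3 + 3s^2 - 5s + 25 factors as (s + 5)(s^2 - 2s + 5), giving poles at s = -5, 1 + 2j, 1 - 2j.
Since the pole(s) at s = 1 + 2j, 1 - 2j lie in the right half-plane, the system is unstable.

unstable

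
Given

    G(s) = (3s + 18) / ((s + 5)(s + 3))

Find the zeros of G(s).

Set the numerator to zero: 3s + 18 = 0, i.e. 3·(s + 6) = 0.
So s = -6.

s = -6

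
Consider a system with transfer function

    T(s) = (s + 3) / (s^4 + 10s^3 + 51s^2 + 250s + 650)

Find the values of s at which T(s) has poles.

The poles are the roots of the denominator s^4 + 10s^3 + 51s^2 + 250s + 650 = 0.
No real roots exist; factor into two real quadratics: (s^2 + 25)(s^2 + 10s + 26) = 0.
Each quadratic gives a conjugate pair via the quadratic formula.

s = ±5j, -5 ± j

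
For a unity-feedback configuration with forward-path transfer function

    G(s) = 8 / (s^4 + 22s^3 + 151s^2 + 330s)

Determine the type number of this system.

Factor s from the denominator: s^4 + 22s^3 + 151s^2 + 330s = s·(s^3 + 22s^2 + 151s + 330).
There is 1 pole at the origin, so the system is Type 1.

Type 1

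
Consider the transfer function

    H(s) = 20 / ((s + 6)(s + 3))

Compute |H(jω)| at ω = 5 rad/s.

|H(j5)| ≈ 0.4392

Substitute s = j5: numerator = 20, denominator = -7 + j45.
|H(j5)| = |20| / |-7 + j45| = 20 / 45.541 ≈ 0.4392.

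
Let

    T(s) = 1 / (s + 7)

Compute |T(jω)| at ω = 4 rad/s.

Substitute s = j4: numerator = 1, denominator = 7 + j4.
|T(j4)| = |1| / |7 + j4| = 1 / 8.0623 ≈ 0.1240.

|T(j4)| ≈ 0.1240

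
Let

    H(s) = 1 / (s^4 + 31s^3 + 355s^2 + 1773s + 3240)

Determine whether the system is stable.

stable

The denominator s^4 + 31s^3 + 355s^2 + 1773s + 3240 factors as (s + 9)^2(s + 5)(s + 8), giving poles at s = -9, -5, -9, -8.
Since all poles lie strictly in the left half-plane, the system is stable.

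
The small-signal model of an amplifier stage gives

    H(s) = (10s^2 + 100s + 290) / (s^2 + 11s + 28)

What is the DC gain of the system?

H(0) = 145/14 ≈ 10.36

Set s = 0: H(0) = (290) / (28) = 145/14.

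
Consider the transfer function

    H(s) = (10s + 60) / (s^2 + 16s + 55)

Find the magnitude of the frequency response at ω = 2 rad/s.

Substitute s = j2: numerator = 60 + j20, denominator = 51 + j32.
|H(j2)| = |60 + j20| / |51 + j32| = 63.246 / 60.208 ≈ 1.050.

|H(j2)| ≈ 1.050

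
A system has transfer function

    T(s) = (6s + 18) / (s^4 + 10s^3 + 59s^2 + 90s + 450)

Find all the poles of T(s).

The poles are the roots of the denominator s^4 + 10s^3 + 59s^2 + 90s + 450 = 0.
No real roots exist; factor into two real quadratics: (s^2 + 9)(s^2 + 10s + 50) = 0.
Each quadratic gives a conjugate pair via the quadratic formula.

s = ±3j, -5 ± 5j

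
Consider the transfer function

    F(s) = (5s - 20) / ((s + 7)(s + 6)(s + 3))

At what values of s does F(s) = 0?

s = 4

Set the numerator to zero: 5s - 20 = 0, i.e. 5·(s - 4) = 0.
So s = 4.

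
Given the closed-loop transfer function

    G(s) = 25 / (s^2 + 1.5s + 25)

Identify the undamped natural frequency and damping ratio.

Compare the denominator to the standard form s^2 + 2ζωₙs + ωₙ².
ωₙ² = 25, so ωₙ = 5 rad/s.
2ζωₙ = 1.5, so ζ = 1.5/(2·5) = 0.15.
With ζ = 0.15 the response is underdamped.

ωₙ = 5 rad/s, ζ = 0.15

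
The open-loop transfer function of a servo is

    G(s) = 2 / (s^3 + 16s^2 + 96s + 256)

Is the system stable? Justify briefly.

The denominator s^3 + 16s^2 + 96s + 256 factors as (s^2 + 8s + 32)(s + 8), giving poles at s = -4 ± 4j, -8.
Since all poles lie strictly in the left half-plane, the system is stable.

stable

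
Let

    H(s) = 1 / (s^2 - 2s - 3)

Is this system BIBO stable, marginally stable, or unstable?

The denominator s^2 - 2s - 3 factors as (s - 3)(s + 1), giving poles at s = 3, -1.
Since the pole(s) at s = 3 lie in the right half-plane, the system is unstable.

unstable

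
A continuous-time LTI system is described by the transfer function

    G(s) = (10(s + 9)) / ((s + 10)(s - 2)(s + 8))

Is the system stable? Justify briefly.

unstable

The poles can be read from the denominator factors: s = -10, 2, -8.
Since the pole(s) at s = 2 lie in the right half-plane, the system is unstable.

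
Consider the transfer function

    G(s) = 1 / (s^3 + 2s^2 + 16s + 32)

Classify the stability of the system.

The denominator s^3 + 2s^2 + 16s + 32 factors as (s^2 + 16)(s + 2), giving poles at s = 4j, -4j, -2.
Since the simple pole(s) at s = 4j, -4j lie on the jω-axis with none in the right half-plane, the system is marginally stable.

marginally stable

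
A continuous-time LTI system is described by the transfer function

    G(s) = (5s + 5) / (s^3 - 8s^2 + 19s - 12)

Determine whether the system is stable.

unstable

The denominator s^3 - 8s^2 + 19s - 12 factors as (s - 3)(s - 4)(s - 1), giving poles at s = 3, 4, 1.
Since the pole(s) at s = 3, 4, 1 lie in the right half-plane, the system is unstable.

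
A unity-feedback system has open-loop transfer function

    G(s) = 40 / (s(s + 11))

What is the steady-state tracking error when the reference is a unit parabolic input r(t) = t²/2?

e_ss = ∞

G(s) has one pole at the origin.
This is a Type 1 system; Ka = lim_{s→0} s^2·G(s) = 0, so the steady-state error for a parabola input is infinite.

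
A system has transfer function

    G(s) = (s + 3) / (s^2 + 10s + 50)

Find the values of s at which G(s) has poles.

s = -5 ± 5j

The poles are the roots of the denominator s^2 + 10s + 50 = 0.
Using the quadratic formula: s = (-10 ± √(-100))/2 = -5 ± 5j.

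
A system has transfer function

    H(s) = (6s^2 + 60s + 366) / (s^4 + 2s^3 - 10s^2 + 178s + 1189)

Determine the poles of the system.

The poles are the roots of the denominator s^4 + 2s^3 - 10s^2 + 178s + 1189 = 0.
No real roots exist; factor into two real quadratics: (s^2 - 8s + 41)(s^2 + 10s + 29) = 0.
Each quadratic gives a conjugate pair via the quadratic formula.

s = 4 ± 5j, -5 ± 2j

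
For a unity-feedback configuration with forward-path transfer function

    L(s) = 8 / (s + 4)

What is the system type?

Type 0

The denominator has no factor of s at the origin — no free integrator — so this is a Type 0 system.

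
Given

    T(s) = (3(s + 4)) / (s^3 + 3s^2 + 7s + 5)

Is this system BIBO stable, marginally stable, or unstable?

The denominator s^3 + 3s^2 + 7s + 5 factors as (s + 1)(s^2 + 2s + 5), giving poles at s = -1, -1 + 2j, -1 - 2j.
Since all poles lie strictly in the left half-plane, the system is stable.

stable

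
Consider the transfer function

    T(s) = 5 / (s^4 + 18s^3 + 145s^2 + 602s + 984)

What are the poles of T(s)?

The poles are the roots of the denominator s^4 + 18s^3 + 145s^2 + 602s + 984 = 0.
Trying s = -6: the polynomial evaluates to 0, so (s + 6) is a factor.
Dividing out leaves s^3 + 12s^2 + 73s + 164 = 0.
This factors further as (s^2 + 8s + 41)(s + 4) = 0.

s = -4 + 5j, -4 - 5j, -6, -4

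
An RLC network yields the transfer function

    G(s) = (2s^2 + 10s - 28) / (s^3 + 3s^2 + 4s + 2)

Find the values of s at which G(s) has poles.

The poles are the roots of the denominator s^3 + 3s^2 + 4s + 2 = 0.
Trying s = -1: the polynomial evaluates to 0, so (s + 1) is a factor.
Dividing out leaves s^2 + 2s + 2 = 0.
The quadratic formula then gives s = -1 ± 1j.

s = -1, -1 ± j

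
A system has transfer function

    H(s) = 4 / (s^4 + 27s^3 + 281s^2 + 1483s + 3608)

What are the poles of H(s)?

The poles are the roots of the denominator s^4 + 27s^3 + 281s^2 + 1483s + 3608 = 0.
Trying s = -11: the polynomial evaluates to 0, so (s + 11) is a factor.
Dividing out leaves s^3 + 16s^2 + 105s + 328 = 0.
This factors further as (s^2 + 8s + 41)(s + 8) = 0.

s = -4 + 5j, -4 - 5j, -11, -8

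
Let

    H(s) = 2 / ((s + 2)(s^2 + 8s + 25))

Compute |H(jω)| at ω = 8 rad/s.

|H(j8)| ≈ 0.003236

Substitute s = j8: numerator = 2, denominator = -590 - j184.
|H(j8)| = |2| / |-590 - j184| = 2 / 618.03 ≈ 0.003236.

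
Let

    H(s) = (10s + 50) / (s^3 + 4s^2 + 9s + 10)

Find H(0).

H(0) = 5

Set s = 0: H(0) = (50) / (10) = 5.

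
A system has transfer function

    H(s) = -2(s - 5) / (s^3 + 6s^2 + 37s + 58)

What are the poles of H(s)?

The poles are the roots of the denominator s^3 + 6s^2 + 37s + 58 = 0.
Trying s = -2: the polynomial evaluates to 0, so (s + 2) is a factor.
Dividing out leaves s^2 + 4s + 29 = 0.
The quadratic formula then gives s = -2 ± 5j.

s = -2 ± 5j, -2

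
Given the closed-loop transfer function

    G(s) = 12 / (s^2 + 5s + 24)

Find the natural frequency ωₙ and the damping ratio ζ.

Compare the denominator to the standard form s^2 + 2ζωₙs + ωₙ².
ωₙ² = 24, so ωₙ = √24 ≈ 4.899 rad/s.
2ζωₙ = 5, so ζ = 5/(2·√24) ≈ 0.5103.

ωₙ ≈ 4.899 rad/s, ζ ≈ 0.5103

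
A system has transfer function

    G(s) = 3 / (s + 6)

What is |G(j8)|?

Substitute s = j8: numerator = 3, denominator = 6 + j8.
|G(j8)| = |3| / |6 + j8| = 3 / 10 = 0.3000.

|G(j8)| = 0.3000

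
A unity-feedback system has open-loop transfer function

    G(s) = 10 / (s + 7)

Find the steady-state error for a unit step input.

e_ss = 0.4118

G(s) has no poles at the origin.
This is a Type 0 system. Kp = lim_{s→0} G(s) = 10/7.
e_ss = 1/(1 + Kp) = 1/(1 + 10/7) = 7/17 ≈ 0.4118.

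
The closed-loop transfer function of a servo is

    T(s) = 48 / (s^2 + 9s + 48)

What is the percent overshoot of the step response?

Comparing s^2 + 9s + 48 to s^2 + 2ζωₙs + ωₙ²: ωₙ = √48 ≈ 6.928 rad/s and ζ = 9/(2·√48) ≈ 0.6495.
%OS = 100·exp(−πζ/√(1−ζ²)) = 100·exp(−π·0.6495/√(1−0.6495²)) ≈ 6.83%.

%OS ≈ 6.83%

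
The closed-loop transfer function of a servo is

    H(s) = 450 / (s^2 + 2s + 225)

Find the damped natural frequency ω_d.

Comparing s^2 + 2s + 225 to s^2 + 2ζωₙs + ωₙ²: ωₙ = 15 rad/s and ζ = 2/(2·15) ≈ 0.06667.
ζωₙ = 2/2 = 1, so ω_d = ωₙ√(1−ζ²) = √(ωₙ² − (ζωₙ)²) = √(225 − 1²) = √224 ≈ 14.97 rad/s.

ω_d ≈ 14.97 rad/s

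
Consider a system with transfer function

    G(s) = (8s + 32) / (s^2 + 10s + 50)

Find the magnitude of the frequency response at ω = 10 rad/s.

Substitute s = j10: numerator = 32 + j80, denominator = -50 + j100.
|G(j10)| = |32 + j80| / |-50 + j100| = 86.163 / 111.80 ≈ 0.7707.

|G(j10)| ≈ 0.7707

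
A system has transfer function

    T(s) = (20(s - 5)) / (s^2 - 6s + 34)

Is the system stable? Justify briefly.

unstable

The poles can be read from the denominator factors: s = 3 ± 5j.
Since the pole(s) at s = 3 ± 5j lie in the right half-plane, the system is unstable.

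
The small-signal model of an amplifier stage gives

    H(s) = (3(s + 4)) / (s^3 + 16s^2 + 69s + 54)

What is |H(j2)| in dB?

|H(j2)|_dB ≈ -19.8 dB

Substitute s = j2: numerator = 12 + j6, denominator = -10 + j130.
|H(j2)| = |12 + j6| / |-10 + j130| = 13.416 / 130.38 ≈ 0.1029.
In decibels: 20·log₁₀(0.1029) ≈ -19.8 dB.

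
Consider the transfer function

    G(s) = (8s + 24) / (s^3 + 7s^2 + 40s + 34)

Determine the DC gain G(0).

G(0) = 12/17 ≈ 0.7059

Set s = 0: G(0) = (24) / (34) = 12/17.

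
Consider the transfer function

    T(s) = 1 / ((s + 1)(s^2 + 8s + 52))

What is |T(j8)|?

Substitute s = j8: numerator = 1, denominator = -524 - j32.
|T(j8)| = |1| / |-524 - j32| = 1 / 524.98 ≈ 0.001905.

|T(j8)| ≈ 0.001905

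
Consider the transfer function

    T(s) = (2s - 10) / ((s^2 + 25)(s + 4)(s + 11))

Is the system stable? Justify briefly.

marginally stable

The poles can be read from the denominator factors: s = 5j, -5j, -4, -11.
Since the simple pole(s) at s = 5j, -5j lie on the jω-axis with none in the right half-plane, the system is marginally stable.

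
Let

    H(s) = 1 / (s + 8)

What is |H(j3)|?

Substitute s = j3: numerator = 1, denominator = 8 + j3.
|H(j3)| = |1| / |8 + j3| = 1 / 8.5440 ≈ 0.1170.

|H(j3)| ≈ 0.1170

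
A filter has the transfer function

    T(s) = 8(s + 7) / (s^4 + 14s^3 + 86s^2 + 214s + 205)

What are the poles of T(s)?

The poles are the roots of the denominator s^4 + 14s^3 + 86s^2 + 214s + 205 = 0.
No real roots exist; factor into two real quadratics: (s^2 + 10s + 41)(s^2 + 4s + 5) = 0.
Each quadratic gives a conjugate pair via the quadratic formula.

s = -5 ± 4j, -2 ± j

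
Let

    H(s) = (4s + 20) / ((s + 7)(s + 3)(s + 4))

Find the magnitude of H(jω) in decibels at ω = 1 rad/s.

|H(j1)|_dB ≈ -13.1 dB

Substitute s = j1: numerator = 20 + j4, denominator = 70 + j60.
|H(j1)| = |20 + j4| / |70 + j60| = 20.396 / 92.195 ≈ 0.2212.
In decibels: 20·log₁₀(0.2212) ≈ -13.1 dB.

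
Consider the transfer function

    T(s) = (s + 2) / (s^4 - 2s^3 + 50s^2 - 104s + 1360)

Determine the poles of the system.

s = 3 ± 5j, -2 ± 6j

The poles are the roots of the denominator s^4 - 2s^3 + 50s^2 - 104s + 1360 = 0.
No real roots exist; factor into two real quadratics: (s^2 - 6s + 34)(s^2 + 4s + 40) = 0.
Each quadratic gives a conjugate pair via the quadratic formula.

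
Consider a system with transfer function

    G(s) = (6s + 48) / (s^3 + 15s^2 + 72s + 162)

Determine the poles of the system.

The poles are the roots of the denominator s^3 + 15s^2 + 72s + 162 = 0.
Trying s = -9: the polynomial evaluates to 0, so (s + 9) is a factor.
Dividing out leaves s^2 + 6s + 18 = 0.
The quadratic formula then gives s = -3 ± 3j.

s = -3 ± 3j, -9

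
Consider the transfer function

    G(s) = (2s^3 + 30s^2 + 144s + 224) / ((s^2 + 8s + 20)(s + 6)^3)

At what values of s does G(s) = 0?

Set the numerator to zero: 2s^3 + 30s^2 + 144s + 224 = 0, i.e. 2·(s^3 + 15s^2 + 72s + 112) = 0.
Factoring: (s + 4)^2(s + 7) = 0.

s = -4, -4, -7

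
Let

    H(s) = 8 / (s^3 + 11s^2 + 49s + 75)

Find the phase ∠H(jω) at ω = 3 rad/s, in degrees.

At s = j3: numerator = 8, denominator = -24 + j120.
∠H = ∠num − ∠den = 0° − (101.31°) = -101.3°.

∠H(j3) ≈ -101.3°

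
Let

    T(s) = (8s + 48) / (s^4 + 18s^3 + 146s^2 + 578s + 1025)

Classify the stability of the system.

The denominator s^4 + 18s^3 + 146s^2 + 578s + 1025 factors as (s^2 + 10s + 41)(s^2 + 8s + 25), giving poles at s = -5 ± 4j, -4 ± 3j.
Since all poles lie strictly in the left half-plane, the system is stable.

stable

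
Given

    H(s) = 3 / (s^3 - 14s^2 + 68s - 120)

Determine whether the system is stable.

The denominator s^3 - 14s^2 + 68s - 120 factors as (s^2 - 8s + 20)(s - 6), giving poles at s = 4 + 2j, 4 - 2j, 6.
Since the pole(s) at s = 4 + 2j, 4 - 2j, 6 lie in the right half-plane, the system is unstable.

unstable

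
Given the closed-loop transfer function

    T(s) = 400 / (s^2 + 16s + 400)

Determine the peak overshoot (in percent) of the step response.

Comparing s^2 + 16s + 400 to s^2 + 2ζωₙs + ωₙ²: ωₙ = 20 rad/s and ζ = 16/(2·20) = 0.4.
%OS = 100·exp(−πζ/√(1−ζ²)) = 100·exp(−π·0.4/√(1−0.4²)) ≈ 25.4%.

%OS ≈ 25.4%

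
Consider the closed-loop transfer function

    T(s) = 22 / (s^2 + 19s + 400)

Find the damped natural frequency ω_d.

ω_d ≈ 17.60 rad/s

Comparing s^2 + 19s + 400 to s^2 + 2ζωₙs + ωₙ²: ωₙ = 20 rad/s and ζ = 19/(2·20) = 0.475.
ζωₙ = 19/2 = 9.5, so ω_d = ωₙ√(1−ζ²) = √(ωₙ² − (ζωₙ)²) = √(400 − 9.5²) = √309.75 ≈ 17.60 rad/s.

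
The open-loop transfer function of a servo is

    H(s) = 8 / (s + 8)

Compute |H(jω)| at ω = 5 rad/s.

Substitute s = j5: numerator = 8, denominator = 8 + j5.
|H(j5)| = |8| / |8 + j5| = 8 / 9.4340 ≈ 0.8480.

|H(j5)| ≈ 0.8480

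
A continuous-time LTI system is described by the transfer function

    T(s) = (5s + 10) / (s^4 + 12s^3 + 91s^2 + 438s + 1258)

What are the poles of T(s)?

The poles are the roots of the denominator s^4 + 12s^3 + 91s^2 + 438s + 1258 = 0.
No real roots exist; factor into two real quadratics: (s^2 + 10s + 34)(s^2 + 2s + 37) = 0.
Each quadratic gives a conjugate pair via the quadratic formula.

s = -5 ± 3j, -1 ± 6j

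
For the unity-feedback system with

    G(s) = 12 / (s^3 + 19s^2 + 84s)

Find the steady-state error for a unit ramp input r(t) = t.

e_ss = 7

G(s) has one pole at the origin.
This is a Type 1 system. Kv = lim_{s→0} s·G(s) = 12/84 = 1/7.
e_ss = 1/Kv = 1/(1/7) = 7.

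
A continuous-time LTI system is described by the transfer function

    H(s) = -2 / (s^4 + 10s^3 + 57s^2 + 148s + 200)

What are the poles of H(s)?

The poles are the roots of the denominator s^4 + 10s^3 + 57s^2 + 148s + 200 = 0.
No real roots exist; factor into two real quadratics: (s^2 + 6s + 25)(s^2 + 4s + 8) = 0.
Each quadratic gives a conjugate pair via the quadratic formula.

s = -3 + 4j, -3 - 4j, -2 + 2j, -2 - 2j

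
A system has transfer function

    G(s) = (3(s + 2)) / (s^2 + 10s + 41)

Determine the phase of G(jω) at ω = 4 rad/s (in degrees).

At s = j4: numerator = 6 + j12, denominator = 25 + j40.
∠G = ∠num − ∠den = 63.435° − (57.995°) = 5.440°.

∠G(j4) ≈ 5.440°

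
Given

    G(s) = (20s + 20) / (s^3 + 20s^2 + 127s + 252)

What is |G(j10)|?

|G(j10)| ≈ 0.1136

Substitute s = j10: numerator = 20 + j200, denominator = -1748 + j270.
|G(j10)| = |20 + j200| / |-1748 + j270| = 201.00 / 1768.7 ≈ 0.1136.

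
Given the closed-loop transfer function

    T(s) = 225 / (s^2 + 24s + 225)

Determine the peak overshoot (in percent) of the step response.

Comparing s^2 + 24s + 225 to s^2 + 2ζωₙs + ωₙ²: ωₙ = 15 rad/s and ζ = 24/(2·15) = 0.8.
%OS = 100·exp(−πζ/√(1−ζ²)) = 100·exp(−π·0.8/√(1−0.8²)) ≈ 1.52%.

%OS ≈ 1.52%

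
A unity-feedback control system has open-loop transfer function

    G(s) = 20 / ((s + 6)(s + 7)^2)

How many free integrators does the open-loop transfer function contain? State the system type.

Type 0

The denominator has no factor of s at the origin — no free integrator — so this is a Type 0 system.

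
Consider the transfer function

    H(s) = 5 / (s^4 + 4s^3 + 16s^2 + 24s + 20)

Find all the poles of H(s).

The poles are the roots of the denominator s^4 + 4s^3 + 16s^2 + 24s + 20 = 0.
No real roots exist; factor into two real quadratics: (s^2 + 2s + 2)(s^2 + 2s + 10) = 0.
Each quadratic gives a conjugate pair via the quadratic formula.

s = -1 ± j, -1 ± 3j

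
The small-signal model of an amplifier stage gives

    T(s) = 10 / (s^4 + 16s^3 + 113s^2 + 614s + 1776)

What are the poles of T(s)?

The poles are the roots of the denominator s^4 + 16s^3 + 113s^2 + 614s + 1776 = 0.
Trying s = -6: the polynomial evaluates to 0, so (s + 6) is a factor.
Dividing out leaves s^3 + 10s^2 + 53s + 296 = 0.
This factors further as (s^2 + 2s + 37)(s + 8) = 0.

s = -1 + 6j, -1 - 6j, -6, -8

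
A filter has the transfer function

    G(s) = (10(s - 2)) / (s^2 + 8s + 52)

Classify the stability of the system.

stable

The denominator s^2 + 8s + 52 factors as (s^2 + 8s + 52), giving poles at s = -4 ± 6j.
Since all poles lie strictly in the left half-plane, the system is stable.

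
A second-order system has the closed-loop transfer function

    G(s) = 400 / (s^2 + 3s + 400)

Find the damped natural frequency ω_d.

Comparing s^2 + 3s + 400 to s^2 + 2ζωₙs + ωₙ²: ωₙ = 20 rad/s and ζ = 3/(2·20) = 0.075.
ζωₙ = 3/2 = 1.5, so ω_d = ωₙ√(1−ζ²) = √(ωₙ² − (ζωₙ)²) = √(400 − 1.5²) = √397.75 ≈ 19.94 rad/s.

ω_d ≈ 19.94 rad/s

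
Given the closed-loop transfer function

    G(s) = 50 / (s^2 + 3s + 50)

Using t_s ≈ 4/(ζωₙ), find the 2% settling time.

Comparing s^2 + 3s + 50 to s^2 + 2ζωₙs + ωₙ²: ωₙ = √50 ≈ 7.071 rad/s and ζ = 3/(2·√50) ≈ 0.2121.
ζωₙ = 3/2 = 1.5, so t_s ≈ 4/(ζωₙ) = 4/1.5 ≈ 2.667 s.

t_s ≈ 2.667 s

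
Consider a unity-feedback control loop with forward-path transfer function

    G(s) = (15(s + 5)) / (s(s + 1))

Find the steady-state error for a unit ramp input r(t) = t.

e_ss = 0.01333

G(s) has one pole at the origin.
This is a Type 1 system. Kv = lim_{s→0} s·G(s) = 75/1.
e_ss = 1/Kv = 1/(75) = 1/75 ≈ 0.01333.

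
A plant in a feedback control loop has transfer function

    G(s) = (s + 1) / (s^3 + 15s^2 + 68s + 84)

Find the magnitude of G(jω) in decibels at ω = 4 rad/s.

|G(j4)|_dB ≈ -36.0 dB

Substitute s = j4: numerator = 1 + j4, denominator = -156 + j208.
|G(j4)| = |1 + j4| / |-156 + j208| = 4.1231 / 260 ≈ 0.01586.
In decibels: 20·log₁₀(0.01586) ≈ -36.0 dB.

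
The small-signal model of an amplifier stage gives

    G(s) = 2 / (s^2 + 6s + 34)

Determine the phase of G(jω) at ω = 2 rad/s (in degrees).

∠G(j2) ≈ -21.80°

At s = j2: numerator = 2, denominator = 30 + j12.
∠G = ∠num − ∠den = 0° − (21.801°) = -21.80°.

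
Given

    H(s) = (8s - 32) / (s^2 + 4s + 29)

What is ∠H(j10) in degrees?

∠H(j10) ≈ -38.80°

At s = j10: numerator = -32 + j80, denominator = -71 + j40.
∠H = ∠num − ∠den = 111.80° − (150.60°) = -38.80°.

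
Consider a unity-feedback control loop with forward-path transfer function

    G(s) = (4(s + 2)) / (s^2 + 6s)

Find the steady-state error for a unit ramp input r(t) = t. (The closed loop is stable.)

G(s) has one pole at the origin.
This is a Type 1 system. Kv = lim_{s→0} s·G(s) = 8/6 = 4/3.
e_ss = 1/Kv = 1/(4/3) = 3/4 ≈ 0.7500.

e_ss = 0.7500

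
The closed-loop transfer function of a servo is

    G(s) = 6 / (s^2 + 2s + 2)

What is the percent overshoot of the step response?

Comparing s^2 + 2s + 2 to s^2 + 2ζωₙs + ωₙ²: ωₙ = √2 ≈ 1.414 rad/s and ζ = 2/(2·√2) ≈ 0.7071.
%OS = 100·exp(−πζ/√(1−ζ²)) = 100·exp(−π·0.7071/√(1−0.7071²)) ≈ 4.32%.

%OS ≈ 4.32%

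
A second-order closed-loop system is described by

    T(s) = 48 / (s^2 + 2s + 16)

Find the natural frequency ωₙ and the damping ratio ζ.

ωₙ = 4 rad/s, ζ = 0.25

Compare the denominator to the standard form s^2 + 2ζωₙs + ωₙ².
ωₙ² = 16, so ωₙ = 4 rad/s.
2ζωₙ = 2, so ζ = 2/(2·4) = 0.25.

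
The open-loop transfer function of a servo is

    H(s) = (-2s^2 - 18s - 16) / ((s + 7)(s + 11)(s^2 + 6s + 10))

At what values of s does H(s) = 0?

Set the numerator to zero: -2s^2 - 18s - 16 = 0, i.e. -2·(s^2 + 9s + 8) = 0.
Factoring: (s + 1)(s + 8) = 0.

s = -1, -8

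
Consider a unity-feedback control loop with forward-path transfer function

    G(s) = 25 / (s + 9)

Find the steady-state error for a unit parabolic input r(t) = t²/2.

e_ss = ∞

G(s) has no poles at the origin.
This is a Type 0 system; Ka = lim_{s→0} s^2·G(s) = 0, so the steady-state error for a parabola input is infinite.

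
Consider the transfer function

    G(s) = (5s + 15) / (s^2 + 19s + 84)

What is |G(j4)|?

Substitute s = j4: numerator = 15 + j20, denominator = 68 + j76.
|G(j4)| = |15 + j20| / |68 + j76| = 25 / 101.98 ≈ 0.2451.

|G(j4)| ≈ 0.2451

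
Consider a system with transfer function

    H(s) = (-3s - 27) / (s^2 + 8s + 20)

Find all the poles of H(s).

s = -4 ± 2j

The poles are the roots of the denominator s^2 + 8s + 20 = 0.
Using the quadratic formula: s = (-8 ± √(-16))/2 = -4 ± 2j.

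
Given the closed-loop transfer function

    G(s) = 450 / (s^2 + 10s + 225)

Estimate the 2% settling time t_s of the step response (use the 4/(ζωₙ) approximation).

Comparing s^2 + 10s + 225 to s^2 + 2ζωₙs + ωₙ²: ωₙ = 15 rad/s and ζ = 10/(2·15) ≈ 0.3333.
ζωₙ = 10/2 = 5, so t_s ≈ 4/(ζωₙ) = 4/5 = 0.8000 s.

t_s ≈ 0.8000 s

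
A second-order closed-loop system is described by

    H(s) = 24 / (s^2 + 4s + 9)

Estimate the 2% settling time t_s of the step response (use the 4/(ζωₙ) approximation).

Comparing s^2 + 4s + 9 to s^2 + 2ζωₙs + ωₙ²: ωₙ = 3 rad/s and ζ = 4/(2·3) ≈ 0.6667.
ζωₙ = 4/2 = 2, so t_s ≈ 4/(ζωₙ) = 4/2 = 2 s.

t_s ≈ 2 s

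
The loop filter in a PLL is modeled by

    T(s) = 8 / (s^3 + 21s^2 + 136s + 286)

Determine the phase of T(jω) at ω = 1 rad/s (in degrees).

At s = j1: numerator = 8, denominator = 265 + j135.
∠T = ∠num − ∠den = 0° − (26.996°) = -27.00°.

∠T(j1) ≈ -27.00°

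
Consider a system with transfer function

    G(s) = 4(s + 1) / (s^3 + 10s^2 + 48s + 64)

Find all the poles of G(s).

The poles are the roots of the denominator s^3 + 10s^2 + 48s + 64 = 0.
Trying s = -2: the polynomial evaluates to 0, so (s + 2) is a factor.
Dividing out leaves s^2 + 8s + 32 = 0.
The quadratic formula then gives s = -4 ± 4j.

s = -4 + 4j, -4 - 4j, -2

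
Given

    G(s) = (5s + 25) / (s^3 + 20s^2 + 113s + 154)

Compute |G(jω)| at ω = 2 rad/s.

Substitute s = j2: numerator = 25 + j10, denominator = 74 + j218.
|G(j2)| = |25 + j10| / |74 + j218| = 26.926 / 230.22 ≈ 0.1170.

|G(j2)| ≈ 0.1170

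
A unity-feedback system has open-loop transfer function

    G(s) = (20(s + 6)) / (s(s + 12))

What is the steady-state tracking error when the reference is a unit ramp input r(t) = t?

e_ss = 0.1000

G(s) has one pole at the origin.
This is a Type 1 system. Kv = lim_{s→0} s·G(s) = 120/12 = 10.
e_ss = 1/Kv = 1/(10) = 1/10 ≈ 0.1000.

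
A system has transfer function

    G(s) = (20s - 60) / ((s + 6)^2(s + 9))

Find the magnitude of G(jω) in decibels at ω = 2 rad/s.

|G(j2)|_dB ≈ -14.2 dB

Substitute s = j2: numerator = -60 + j40, denominator = 240 + j280.
|G(j2)| = |-60 + j40| / |240 + j280| = 72.111 / 368.78 ≈ 0.1955.
In decibels: 20·log₁₀(0.1955) ≈ -14.2 dB.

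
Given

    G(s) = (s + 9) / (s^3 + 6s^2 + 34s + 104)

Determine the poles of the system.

The poles are the roots of the denominator s^3 + 6s^2 + 34s + 104 = 0.
Trying s = -4: the polynomial evaluates to 0, so (s + 4) is a factor.
Dividing out leaves s^2 + 2s + 26 = 0.
The quadratic formula then gives s = -1 ± 5j.

s = -1 ± 5j, -4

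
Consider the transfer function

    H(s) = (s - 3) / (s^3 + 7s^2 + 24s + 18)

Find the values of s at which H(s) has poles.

The poles are the roots of the denominator s^3 + 7s^2 + 24s + 18 = 0.
Trying s = -1: the polynomial evaluates to 0, so (s + 1) is a factor.
Dividing out leaves s^2 + 6s + 18 = 0.
The quadratic formula then gives s = -3 ± 3j.

s = -3 + 3j, -3 - 3j, -1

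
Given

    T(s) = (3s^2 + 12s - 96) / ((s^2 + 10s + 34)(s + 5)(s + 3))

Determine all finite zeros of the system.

s = 4, -8

Set the numerator to zero: 3s^2 + 12s - 96 = 0, i.e. 3·(s^2 + 4s - 32) = 0.
Factoring: (s - 4)(s + 8) = 0.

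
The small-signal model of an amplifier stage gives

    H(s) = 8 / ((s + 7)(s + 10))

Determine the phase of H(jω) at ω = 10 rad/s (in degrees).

∠H(j10) ≈ -100.0°

At s = j10: numerator = 8, denominator = -30 + j170.
∠H = ∠num − ∠den = 0° − (100.01°) = -100.0°.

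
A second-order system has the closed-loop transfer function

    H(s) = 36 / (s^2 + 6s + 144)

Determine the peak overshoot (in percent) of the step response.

Comparing s^2 + 6s + 144 to s^2 + 2ζωₙs + ωₙ²: ωₙ = 12 rad/s and ζ = 6/(2·12) = 0.25.
%OS = 100·exp(−πζ/√(1−ζ²)) = 100·exp(−π·0.25/√(1−0.25²)) ≈ 44.4%.

%OS ≈ 44.4%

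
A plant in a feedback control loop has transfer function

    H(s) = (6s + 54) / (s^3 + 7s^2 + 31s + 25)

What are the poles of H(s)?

The poles are the roots of the denominator s^3 + 7s^2 + 31s + 25 = 0.
Trying s = -1: the polynomial evaluates to 0, so (s + 1) is a factor.
Dividing out leaves s^2 + 6s + 25 = 0.
The quadratic formula then gives s = -3 ± 4j.

s = -3 + 4j, -3 - 4j, -1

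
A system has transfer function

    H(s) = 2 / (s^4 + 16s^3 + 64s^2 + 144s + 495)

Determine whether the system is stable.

marginally stable

The denominator s^4 + 16s^3 + 64s^2 + 144s + 495 factors as (s^2 + 9)(s + 5)(s + 11), giving poles at s = ±3j, -5, -11.
Since the simple pole(s) at s = 3j, -3j lie on the jω-axis with none in the right half-plane, the system is marginally stable.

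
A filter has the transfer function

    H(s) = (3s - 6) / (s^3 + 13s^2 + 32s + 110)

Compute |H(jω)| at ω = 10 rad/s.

Substitute s = j10: numerator = -6 + j30, denominator = -1190 - j680.
|H(j10)| = |-6 + j30| / |-1190 - j680| = 30.594 / 1370.6 ≈ 0.02232.

|H(j10)| ≈ 0.02232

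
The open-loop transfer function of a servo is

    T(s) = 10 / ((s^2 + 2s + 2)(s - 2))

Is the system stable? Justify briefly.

unstable

The poles can be read from the denominator factors: s = -1 ± j, 2.
Since the pole(s) at s = 2 lie in the right half-plane, the system is unstable.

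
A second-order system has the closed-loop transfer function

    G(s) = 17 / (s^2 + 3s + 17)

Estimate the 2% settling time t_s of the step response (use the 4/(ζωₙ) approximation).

Comparing s^2 + 3s + 17 to s^2 + 2ζωₙs + ωₙ²: ωₙ = √17 ≈ 4.123 rad/s and ζ = 3/(2·√17) ≈ 0.3638.
ζωₙ = 3/2 = 1.5, so t_s ≈ 4/(ζωₙ) = 4/1.5 ≈ 2.667 s.

t_s ≈ 2.667 s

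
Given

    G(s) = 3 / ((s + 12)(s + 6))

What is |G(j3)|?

Substitute s = j3: numerator = 3, denominator = 63 + j54.
|G(j3)| = |3| / |63 + j54| = 3 / 82.976 ≈ 0.03616.

|G(j3)| ≈ 0.03616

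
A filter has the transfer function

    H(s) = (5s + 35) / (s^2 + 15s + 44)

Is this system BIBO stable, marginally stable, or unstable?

The denominator s^2 + 15s + 44 factors as (s + 4)(s + 11), giving poles at s = -4, -11.
Since all poles lie strictly in the left half-plane, the system is stable.

stable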